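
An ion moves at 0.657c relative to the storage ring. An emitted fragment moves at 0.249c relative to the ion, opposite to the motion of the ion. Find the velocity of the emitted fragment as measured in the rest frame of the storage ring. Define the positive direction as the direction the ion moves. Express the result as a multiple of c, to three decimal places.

+0.488c

With v = 0.657 and u' = -0.249 (in units of c),
u = (u' + v)/(1 + u'v/c²):
u = (-0.249 + 0.657) / (1 + (-0.249)·0.657) = 0.4080/0.8364 = 0.4878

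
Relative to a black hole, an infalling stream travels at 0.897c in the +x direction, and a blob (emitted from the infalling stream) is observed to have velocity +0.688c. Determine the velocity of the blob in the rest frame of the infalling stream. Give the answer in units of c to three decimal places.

Invert the composition law: u' = (u − v)/(1 − uv/c²).
u' = (0.688 − 0.897) / (1 − (0.688)(0.897)) = -0.2090/0.3829 = -0.5459.

-0.546c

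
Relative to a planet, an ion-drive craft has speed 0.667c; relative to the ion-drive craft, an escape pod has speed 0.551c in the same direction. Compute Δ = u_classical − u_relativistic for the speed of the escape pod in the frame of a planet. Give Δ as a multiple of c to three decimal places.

Δ = 0.327c

Galilean: u_cl = 0.551 + 0.667 = 1.2180.
Relativistic: u_rel = (0.551 + 0.667) / (1 + 0.551·0.667) = 1.2180/1.3675 = 0.8907.
Δ = 1.2180 − 0.8907 = 0.3273.
(The classical prediction exceeds c; the relativistic result does not.)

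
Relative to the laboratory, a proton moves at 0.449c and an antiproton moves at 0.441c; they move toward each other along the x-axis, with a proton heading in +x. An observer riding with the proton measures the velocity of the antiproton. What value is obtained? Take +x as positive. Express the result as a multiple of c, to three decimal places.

-0.743c

β_A = 0.449, β_B = -0.441.
Transform to A's frame with the inverse velocity-addition law: u' = (u − v)/(1 − uv/c²), taking u = β_B and v = β_A.
u' = (-0.441 − 0.449) / (1 − (0.449)(-0.441)) = -0.8900/1.1980 = -0.7429.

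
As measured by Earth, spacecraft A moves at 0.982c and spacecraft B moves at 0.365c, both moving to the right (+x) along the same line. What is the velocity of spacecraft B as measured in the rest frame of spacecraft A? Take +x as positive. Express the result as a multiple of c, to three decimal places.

-0.962c

β_A = 0.982, β_B = 0.365.
Transform to A's frame with the inverse velocity-addition law: u' = (u − v)/(1 − uv/c²), taking u = β_B and v = β_A.
u' = (0.365 − 0.982) / (1 − (0.982)(0.365)) = -0.6170/0.6416 = -0.9617.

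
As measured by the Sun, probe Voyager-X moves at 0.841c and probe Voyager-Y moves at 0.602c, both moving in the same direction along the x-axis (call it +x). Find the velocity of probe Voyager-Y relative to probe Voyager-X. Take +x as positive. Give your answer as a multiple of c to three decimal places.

β_A = 0.841, β_B = 0.602.
Transform to A's frame with the inverse velocity-addition law: u' = (u − v)/(1 − uv/c²), taking u = β_B and v = β_A.
u' = (0.602 − 0.841) / (1 − (0.841)(0.602)) = -0.2390/0.4937 = -0.4841.

-0.484c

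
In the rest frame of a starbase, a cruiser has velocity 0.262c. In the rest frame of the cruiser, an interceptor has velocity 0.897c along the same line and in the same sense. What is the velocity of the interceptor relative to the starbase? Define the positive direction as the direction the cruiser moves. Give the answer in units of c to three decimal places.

0.938c

With v = 0.262 and u' = 0.897 (in units of c),
u = (u' + v)/(1 + u'v/c²):
u = (0.897 + 0.262) / (1 + 0.897·0.262) = 1.1590/1.2350 = 0.9385
(Galilean addition would give +1.159c, exceeding c.)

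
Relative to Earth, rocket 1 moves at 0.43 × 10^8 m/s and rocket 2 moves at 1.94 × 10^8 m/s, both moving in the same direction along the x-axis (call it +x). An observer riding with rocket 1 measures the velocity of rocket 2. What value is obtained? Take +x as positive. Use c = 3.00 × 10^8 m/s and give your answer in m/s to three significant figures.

+1.66 × 10^8 m/s

β_A = 0.143, β_B = 0.647 (dividing each by c = 3.00 × 10^8 m/s).
Transform to A's frame with the inverse velocity-addition law: u' = (u − v)/(1 − uv/c²), taking u = β_B and v = β_A.
u' = (0.647 − 0.143) / (1 − (0.143)(0.647)) = 0.5033/0.9073 = 0.5548.
u' = 0.5548 × 3.00 × 10^8 m/s.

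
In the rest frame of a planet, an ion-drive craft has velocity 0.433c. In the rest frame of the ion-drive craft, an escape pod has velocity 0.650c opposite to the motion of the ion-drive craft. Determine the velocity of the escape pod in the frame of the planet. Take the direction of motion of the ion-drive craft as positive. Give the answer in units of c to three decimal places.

-0.302c

With v = 0.433 and u' = -0.650 (in units of c),
u = (u' + v)/(1 + u'v/c²):
u = (-0.650 + 0.433) / (1 + (-0.650)·0.433) = -0.2170/0.7186 = -0.3020
(Galilean addition would give -0.217c.)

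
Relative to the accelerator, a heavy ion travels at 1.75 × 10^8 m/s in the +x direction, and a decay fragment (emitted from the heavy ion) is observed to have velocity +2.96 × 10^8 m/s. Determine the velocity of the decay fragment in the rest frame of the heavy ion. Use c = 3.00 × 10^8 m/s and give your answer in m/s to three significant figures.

+2.85 × 10^8 m/s

v = 0.583c, u = 0.987c.
Invert the composition law: u' = (u − v)/(1 − uv/c²).
u' = (0.987 − 0.583) / (1 − (0.987)(0.583)) = 0.4033/0.4244 = 0.9503.
u' = 0.9503 × 3.00 × 10^8 m/s.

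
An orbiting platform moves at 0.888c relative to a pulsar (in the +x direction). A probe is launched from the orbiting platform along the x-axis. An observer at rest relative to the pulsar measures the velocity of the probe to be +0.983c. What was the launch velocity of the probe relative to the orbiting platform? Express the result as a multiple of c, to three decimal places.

Invert the composition law: u' = (u − v)/(1 − uv/c²).
u' = (0.983 − 0.888) / (1 − (0.983)(0.888)) = 0.0950/0.1271 = 0.7475.

+0.747c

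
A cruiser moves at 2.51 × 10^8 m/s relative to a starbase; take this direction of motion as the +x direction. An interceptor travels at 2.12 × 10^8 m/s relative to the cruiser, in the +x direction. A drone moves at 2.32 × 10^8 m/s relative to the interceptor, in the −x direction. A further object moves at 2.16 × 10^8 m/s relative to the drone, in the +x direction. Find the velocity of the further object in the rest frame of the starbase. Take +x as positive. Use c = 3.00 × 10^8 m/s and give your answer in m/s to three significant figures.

Apply u = (u' + v)/(1 + u'v/c²) successively, working outward toward the starbase.
(Dividing each given speed by c = 3.00 × 10^8 m/s to work in units of c.)
Start: velocity of the cruiser relative to the starbase = 0.8367c.
Compose with the interceptor (u' = 0.707 in the cruiser frame): u_1 = (0.707 + 0.837) / (1 + 0.707·0.837) = 1.5433/1.5912 = 0.9699.
Compose with the drone (u' = -0.773 in the interceptor frame): u_2 = (-0.773 + 0.970) / (1 + (-0.773)·0.970) = 0.1966/0.2500 = 0.7864.
Compose with the further object (u' = 0.720 in the drone frame): u_3 = (0.720 + 0.786) / (1 + 0.720·0.786) = 1.5064/1.5662 = 0.9618.
So u = 0.9618 × 3.00 × 10^8 m/s.

+2.89 × 10^8 m/s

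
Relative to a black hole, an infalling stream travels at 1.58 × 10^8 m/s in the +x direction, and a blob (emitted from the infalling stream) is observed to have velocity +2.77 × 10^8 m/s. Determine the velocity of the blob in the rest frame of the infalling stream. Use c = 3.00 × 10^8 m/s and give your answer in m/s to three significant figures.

v = 0.527c, u = 0.923c.
Invert the composition law: u' = (u − v)/(1 − uv/c²).
u' = (0.923 − 0.527) / (1 − (0.923)(0.527)) = 0.3967/0.5137 = 0.7722.
u' = 0.7722 × 3.00 × 10^8 m/s.

+2.32 × 10^8 m/s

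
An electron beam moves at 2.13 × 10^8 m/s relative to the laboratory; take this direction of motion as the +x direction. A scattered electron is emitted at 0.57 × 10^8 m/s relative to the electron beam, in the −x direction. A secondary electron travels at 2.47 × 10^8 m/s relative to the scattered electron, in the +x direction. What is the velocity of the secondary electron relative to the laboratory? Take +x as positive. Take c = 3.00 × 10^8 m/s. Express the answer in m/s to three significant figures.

Apply u = (u' + v)/(1 + u'v/c²) successively, working outward toward the laboratory.
(Dividing each given speed by c = 3.00 × 10^8 m/s to work in units of c.)
Start: velocity of the electron beam relative to the laboratory = 0.7100c.
Compose with the scattered electron (u' = -0.190 in the electron beam frame): u_1 = (-0.190 + 0.710) / (1 + (-0.190)·0.710) = 0.5200/0.8651 = 0.6011.
Compose with the secondary electron (u' = 0.823 in the scattered electron frame): u_2 = (0.823 + 0.601) / (1 + 0.823·0.601) = 1.4244/1.4949 = 0.9529.
So u = 0.9529 × 3.00 × 10^8 m/s.

+2.86 × 10^8 m/s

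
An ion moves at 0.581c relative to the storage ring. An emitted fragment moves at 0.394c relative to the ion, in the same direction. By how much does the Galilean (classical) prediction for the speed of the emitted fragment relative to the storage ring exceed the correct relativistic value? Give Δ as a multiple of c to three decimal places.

Δ = 0.182c

Galilean: u_cl = 0.394 + 0.581 = 0.9750.
Relativistic: u_rel = (0.394 + 0.581) / (1 + 0.394·0.581) = 0.9750/1.2289 = 0.7934.
Δ = 0.9750 − 0.7934 = 0.1816.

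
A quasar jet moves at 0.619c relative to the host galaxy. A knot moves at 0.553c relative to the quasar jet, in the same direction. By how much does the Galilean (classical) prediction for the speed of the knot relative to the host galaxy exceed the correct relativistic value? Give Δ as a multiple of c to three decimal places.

Galilean: u_cl = 0.553 + 0.619 = 1.1720.
Relativistic: u_rel = (0.553 + 0.619) / (1 + 0.553·0.619) = 1.1720/1.3423 = 0.8731.
Δ = 1.1720 − 0.8731 = 0.2989.
(The classical prediction exceeds c; the relativistic result does not.)

Δ = 0.299c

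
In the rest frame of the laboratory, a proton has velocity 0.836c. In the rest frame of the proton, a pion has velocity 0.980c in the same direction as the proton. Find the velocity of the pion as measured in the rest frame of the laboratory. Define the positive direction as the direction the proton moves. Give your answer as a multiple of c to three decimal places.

With v = 0.836 and u' = 0.980 (in units of c),
u = (u' + v)/(1 + u'v/c²):
u = (0.980 + 0.836) / (1 + 0.980·0.836) = 1.8160/1.8193 = 0.9982
(Galilean addition would give +1.816c, exceeding c.)

0.998c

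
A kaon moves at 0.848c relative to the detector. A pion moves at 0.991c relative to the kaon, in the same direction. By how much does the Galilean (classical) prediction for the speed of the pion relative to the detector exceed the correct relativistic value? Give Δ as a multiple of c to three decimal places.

Galilean: u_cl = 0.991 + 0.848 = 1.8390.
Relativistic: u_rel = (0.991 + 0.848) / (1 + 0.991·0.848) = 1.8390/1.8404 = 0.9993.
Δ = 1.8390 − 0.9993 = 0.8397.
(The classical prediction exceeds c; the relativistic result does not.)

Δ = 0.840c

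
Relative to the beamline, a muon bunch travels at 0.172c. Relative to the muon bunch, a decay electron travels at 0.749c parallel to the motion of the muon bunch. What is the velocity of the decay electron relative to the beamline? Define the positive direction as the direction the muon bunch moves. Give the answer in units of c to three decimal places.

0.816c

With v = 0.172 and u' = 0.749 (in units of c),
u = (u' + v)/(1 + u'v/c²):
u = (0.749 + 0.172) / (1 + 0.749·0.172) = 0.9210/1.1288 = 0.8159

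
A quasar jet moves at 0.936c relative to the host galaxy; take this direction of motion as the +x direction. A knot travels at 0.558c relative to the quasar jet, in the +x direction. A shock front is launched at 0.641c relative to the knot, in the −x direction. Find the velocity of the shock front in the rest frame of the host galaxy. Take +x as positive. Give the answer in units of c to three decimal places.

Apply u = (u' + v)/(1 + u'v/c²) successively, working outward toward the host galaxy.
Start: velocity of the quasar jet relative to the host galaxy = 0.9360c.
Compose with the knot (u' = 0.558 in the quasar jet frame): u_1 = (0.558 + 0.936) / (1 + 0.558·0.936) = 1.4940/1.5223 = 0.9814.
Compose with the shock front (u' = -0.641 in the knot frame): u_2 = (-0.641 + 0.981) / (1 + (-0.641)·0.981) = 0.3404/0.3709 = 0.9178.

+0.918c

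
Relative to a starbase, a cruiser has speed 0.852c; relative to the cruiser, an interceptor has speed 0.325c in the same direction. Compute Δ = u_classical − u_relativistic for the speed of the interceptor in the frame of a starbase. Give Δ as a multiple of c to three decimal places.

Galilean: u_cl = 0.325 + 0.852 = 1.1770.
Relativistic: u_rel = (0.325 + 0.852) / (1 + 0.325·0.852) = 1.1770/1.2769 = 0.9218.
Δ = 1.1770 − 0.9218 = 0.2552.
(The classical prediction exceeds c; the relativistic result does not.)

Δ = 0.255c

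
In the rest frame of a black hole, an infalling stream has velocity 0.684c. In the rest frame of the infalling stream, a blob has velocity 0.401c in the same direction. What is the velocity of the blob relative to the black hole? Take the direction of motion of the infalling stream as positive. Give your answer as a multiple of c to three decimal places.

With v = 0.684 and u' = 0.401 (in units of c),
u = (u' + v)/(1 + u'v/c²):
u = (0.401 + 0.684) / (1 + 0.401·0.684) = 1.0850/1.2743 = 0.8515

0.851c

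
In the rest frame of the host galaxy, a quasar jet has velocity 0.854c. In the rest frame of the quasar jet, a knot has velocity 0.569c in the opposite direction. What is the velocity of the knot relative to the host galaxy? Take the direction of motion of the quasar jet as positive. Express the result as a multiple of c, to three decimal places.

With v = 0.854 and u' = -0.569 (in units of c),
u = (u' + v)/(1 + u'v/c²):
u = (-0.569 + 0.854) / (1 + (-0.569)·0.854) = 0.2850/0.5141 = 0.5544

+0.554c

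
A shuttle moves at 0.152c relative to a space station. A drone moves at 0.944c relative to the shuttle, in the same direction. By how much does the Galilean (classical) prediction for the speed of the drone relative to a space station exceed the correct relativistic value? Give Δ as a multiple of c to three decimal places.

Galilean: u_cl = 0.944 + 0.152 = 1.0960.
Relativistic: u_rel = (0.944 + 0.152) / (1 + 0.944·0.152) = 1.0960/1.1435 = 0.9585.
Δ = 1.0960 − 0.9585 = 0.1375.
(The classical prediction exceeds c; the relativistic result does not.)

Δ = 0.138c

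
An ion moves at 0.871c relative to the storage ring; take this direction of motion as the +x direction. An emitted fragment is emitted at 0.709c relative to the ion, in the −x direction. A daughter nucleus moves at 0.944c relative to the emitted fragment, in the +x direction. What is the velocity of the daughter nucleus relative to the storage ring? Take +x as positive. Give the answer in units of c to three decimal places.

Apply u = (u' + v)/(1 + u'v/c²) successively, working outward toward the storage ring.
Start: velocity of the ion relative to the storage ring = 0.8710c.
Compose with the emitted fragment (u' = -0.709 in the ion frame): u_1 = (-0.709 + 0.871) / (1 + (-0.709)·0.871) = 0.1620/0.3825 = 0.4236.
Compose with the daughter nucleus (u' = 0.944 in the emitted fragment frame): u_2 = (0.944 + 0.424) / (1 + 0.944·0.424) = 1.3676/1.3999 = 0.9769.

+0.977c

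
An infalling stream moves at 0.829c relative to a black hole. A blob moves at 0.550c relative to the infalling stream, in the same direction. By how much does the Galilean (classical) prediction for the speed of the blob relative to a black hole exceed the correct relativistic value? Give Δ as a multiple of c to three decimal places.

Δ = 0.432c

Galilean: u_cl = 0.550 + 0.829 = 1.3790.
Relativistic: u_rel = (0.550 + 0.829) / (1 + 0.550·0.829) = 1.3790/1.4560 = 0.9471.
Δ = 1.3790 − 0.9471 = 0.4319.
(The classical prediction exceeds c; the relativistic result does not.)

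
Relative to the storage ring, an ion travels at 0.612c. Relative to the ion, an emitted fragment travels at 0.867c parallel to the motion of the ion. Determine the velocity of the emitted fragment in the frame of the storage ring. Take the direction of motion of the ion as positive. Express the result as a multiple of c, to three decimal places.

0.966c

With v = 0.612 and u' = 0.867 (in units of c),
u = (u' + v)/(1 + u'v/c²):
u = (0.867 + 0.612) / (1 + 0.867·0.612) = 1.4790/1.5306 = 0.9663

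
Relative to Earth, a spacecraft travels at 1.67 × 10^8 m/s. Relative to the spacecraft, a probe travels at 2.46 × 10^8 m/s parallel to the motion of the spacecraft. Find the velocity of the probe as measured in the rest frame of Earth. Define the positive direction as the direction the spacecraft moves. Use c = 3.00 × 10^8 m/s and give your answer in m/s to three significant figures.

In units of c (dividing by 3.00 × 10^8 m/s): v = 0.557, u' = 0.820.
u = (u' + v)/(1 + u'v/c²):
u = (0.820 + 0.557) / (1 + 0.820·0.557) = 1.3767/1.4565 = 0.9452
Converting back: u = 0.9452 × 3.00 × 10^8 m/s.

2.84 × 10^8 m/s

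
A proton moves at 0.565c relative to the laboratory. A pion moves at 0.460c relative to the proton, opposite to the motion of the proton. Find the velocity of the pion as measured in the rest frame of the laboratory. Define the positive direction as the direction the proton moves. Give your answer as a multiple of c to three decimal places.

With v = 0.565 and u' = -0.460 (in units of c),
u = (u' + v)/(1 + u'v/c²):
u = (-0.460 + 0.565) / (1 + (-0.460)·0.565) = 0.1050/0.7401 = 0.1419
(Galilean addition would give +0.105c.)

+0.142c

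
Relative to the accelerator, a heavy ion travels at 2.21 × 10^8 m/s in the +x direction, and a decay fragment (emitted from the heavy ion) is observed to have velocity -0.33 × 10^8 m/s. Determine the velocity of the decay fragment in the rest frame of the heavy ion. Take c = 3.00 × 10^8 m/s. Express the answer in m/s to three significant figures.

v = 0.737c, u = -0.110c.
Invert the composition law: u' = (u − v)/(1 − uv/c²).
u' = (-0.110 − 0.737) / (1 − (-0.110)(0.737)) = -0.8467/1.0810 = -0.7832.
u' = -0.7832 × 3.00 × 10^8 m/s.

-2.35 × 10^8 m/s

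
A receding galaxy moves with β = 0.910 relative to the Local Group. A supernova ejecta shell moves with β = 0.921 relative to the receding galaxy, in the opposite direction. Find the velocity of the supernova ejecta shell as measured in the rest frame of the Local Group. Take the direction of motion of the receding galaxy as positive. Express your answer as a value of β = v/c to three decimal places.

β = -0.068

With v = 0.910 and u' = -0.921 (in units of c),
u = (u' + v)/(1 + u'v/c²):
u = (-0.921 + 0.910) / (1 + (-0.921)·0.910) = -0.0110/0.1619 = -0.0679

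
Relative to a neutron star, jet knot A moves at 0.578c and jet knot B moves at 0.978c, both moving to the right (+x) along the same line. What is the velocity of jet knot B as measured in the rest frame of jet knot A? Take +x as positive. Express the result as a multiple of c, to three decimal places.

+0.920c

β_A = 0.578, β_B = 0.978.
Transform to A's frame with the inverse velocity-addition law: u' = (u − v)/(1 − uv/c²), taking u = β_B and v = β_A.
u' = (0.978 − 0.578) / (1 − (0.578)(0.978)) = 0.4000/0.4347 = 0.9201.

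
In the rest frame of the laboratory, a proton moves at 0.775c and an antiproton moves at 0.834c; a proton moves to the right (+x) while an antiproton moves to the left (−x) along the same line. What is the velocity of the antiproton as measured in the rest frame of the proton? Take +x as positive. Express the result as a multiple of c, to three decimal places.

β_A = 0.775, β_B = -0.834.
Transform to A's frame with the inverse velocity-addition law: u' = (u − v)/(1 − uv/c²), taking u = β_B and v = β_A.
u' = (-0.834 − 0.775) / (1 − (0.775)(-0.834)) = -1.6090/1.6463 = -0.9773.

-0.977c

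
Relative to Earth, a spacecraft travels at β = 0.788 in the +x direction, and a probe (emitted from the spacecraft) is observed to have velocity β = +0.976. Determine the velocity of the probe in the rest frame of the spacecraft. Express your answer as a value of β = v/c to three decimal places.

Invert the composition law: u' = (u − v)/(1 − uv/c²).
u' = (0.976 − 0.788) / (1 − (0.976)(0.788)) = 0.1880/0.2309 = 0.8142.

β = +0.814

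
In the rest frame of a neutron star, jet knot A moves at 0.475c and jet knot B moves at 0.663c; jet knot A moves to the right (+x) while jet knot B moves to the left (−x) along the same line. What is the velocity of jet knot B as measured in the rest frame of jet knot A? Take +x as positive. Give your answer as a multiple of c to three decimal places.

-0.865c

β_A = 0.475, β_B = -0.663.
Transform to A's frame with the inverse velocity-addition law: u' = (u − v)/(1 − uv/c²), taking u = β_B and v = β_A.
u' = (-0.663 − 0.475) / (1 − (0.475)(-0.663)) = -1.1380/1.3149 = -0.8654.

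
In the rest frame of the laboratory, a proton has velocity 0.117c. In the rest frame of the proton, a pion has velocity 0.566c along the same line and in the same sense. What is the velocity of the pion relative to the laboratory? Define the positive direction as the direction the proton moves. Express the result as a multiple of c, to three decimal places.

With v = 0.117 and u' = 0.566 (in units of c),
u = (u' + v)/(1 + u'v/c²):
u = (0.566 + 0.117) / (1 + 0.566·0.117) = 0.6830/1.0662 = 0.6406
(Galilean addition would give +0.683c.)

0.641c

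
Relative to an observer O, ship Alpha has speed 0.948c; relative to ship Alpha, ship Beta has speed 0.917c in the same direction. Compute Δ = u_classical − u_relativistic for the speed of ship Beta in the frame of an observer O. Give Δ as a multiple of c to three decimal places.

Δ = 0.867c

Galilean: u_cl = 0.917 + 0.948 = 1.8650.
Relativistic: u_rel = (0.917 + 0.948) / (1 + 0.917·0.948) = 1.8650/1.8693 = 0.9977.
Δ = 1.8650 − 0.9977 = 0.8673.
(The classical prediction exceeds c; the relativistic result does not.)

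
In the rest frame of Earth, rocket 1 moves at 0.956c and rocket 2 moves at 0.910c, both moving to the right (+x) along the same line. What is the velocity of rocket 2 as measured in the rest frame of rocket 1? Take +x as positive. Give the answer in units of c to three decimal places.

β_A = 0.956, β_B = 0.910.
Transform to A's frame with the inverse velocity-addition law: u' = (u − v)/(1 − uv/c²), taking u = β_B and v = β_A.
u' = (0.910 − 0.956) / (1 − (0.956)(0.910)) = -0.0460/0.1300 = -0.3537.

-0.354c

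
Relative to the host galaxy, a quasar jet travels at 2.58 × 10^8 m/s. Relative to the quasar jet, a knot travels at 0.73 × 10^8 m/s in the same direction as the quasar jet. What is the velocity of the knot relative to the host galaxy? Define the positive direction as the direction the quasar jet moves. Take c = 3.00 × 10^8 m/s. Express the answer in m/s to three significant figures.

In units of c (dividing by 3.00 × 10^8 m/s): v = 0.860, u' = 0.243.
u = (u' + v)/(1 + u'v/c²):
u = (0.243 + 0.860) / (1 + 0.243·0.860) = 1.1033/1.2093 = 0.9124
Converting back: u = 0.9124 × 3.00 × 10^8 m/s.

2.74 × 10^8 m/s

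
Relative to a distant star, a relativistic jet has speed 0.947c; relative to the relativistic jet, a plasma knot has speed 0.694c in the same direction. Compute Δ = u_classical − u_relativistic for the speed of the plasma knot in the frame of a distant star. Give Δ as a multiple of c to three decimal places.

Galilean: u_cl = 0.694 + 0.947 = 1.6410.
Relativistic: u_rel = (0.694 + 0.947) / (1 + 0.694·0.947) = 1.6410/1.6572 = 0.9902.
Δ = 1.6410 − 0.9902 = 0.6508.
(The classical prediction exceeds c; the relativistic result does not.)

Δ = 0.651c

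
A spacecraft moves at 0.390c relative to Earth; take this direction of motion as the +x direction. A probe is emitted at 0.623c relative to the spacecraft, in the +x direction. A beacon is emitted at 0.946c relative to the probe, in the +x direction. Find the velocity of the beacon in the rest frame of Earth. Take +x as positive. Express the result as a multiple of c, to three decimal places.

Apply u = (u' + v)/(1 + u'v/c²) successively, working outward toward Earth.
Start: velocity of the spacecraft relative to Earth = 0.3900c.
Compose with the probe (u' = 0.623 in the spacecraft frame): u_1 = (0.623 + 0.390) / (1 + 0.623·0.390) = 1.0130/1.2430 = 0.8150.
Compose with the beacon (u' = 0.946 in the probe frame): u_2 = (0.946 + 0.815) / (1 + 0.946·0.815) = 1.7610/1.7710 = 0.9944.

0.994c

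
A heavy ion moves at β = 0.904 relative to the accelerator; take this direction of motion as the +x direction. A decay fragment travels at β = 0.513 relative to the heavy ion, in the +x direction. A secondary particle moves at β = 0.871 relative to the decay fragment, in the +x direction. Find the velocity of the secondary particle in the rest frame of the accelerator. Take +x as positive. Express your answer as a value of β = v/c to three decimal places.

β = 0.998

Apply u = (u' + v)/(1 + u'v/c²) successively, working outward toward the accelerator.
Start: velocity of the heavy ion relative to the accelerator = 0.9040c.
Compose with the decay fragment (u' = 0.513 in the heavy ion frame): u_1 = (0.513 + 0.904) / (1 + 0.513·0.904) = 1.4170/1.4638 = 0.9681.
Compose with the secondary particle (u' = 0.871 in the decay fragment frame): u_2 = (0.871 + 0.968) / (1 + 0.871·0.968) = 1.8391/1.8432 = 0.9978.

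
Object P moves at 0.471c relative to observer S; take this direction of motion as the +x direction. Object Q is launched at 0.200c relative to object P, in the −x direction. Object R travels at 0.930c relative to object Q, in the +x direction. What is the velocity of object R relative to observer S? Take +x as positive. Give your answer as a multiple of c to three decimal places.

Apply u = (u' + v)/(1 + u'v/c²) successively, working outward toward observer S.
Start: velocity of object P relative to observer S = 0.4710c.
Compose with object Q (u' = -0.200 in object P frame): u_1 = (-0.200 + 0.471) / (1 + (-0.200)·0.471) = 0.2710/0.9058 = 0.2992.
Compose with object R (u' = 0.930 in object Q frame): u_2 = (0.930 + 0.299) / (1 + 0.930·0.299) = 1.2292/1.2782 = 0.9616.

+0.962c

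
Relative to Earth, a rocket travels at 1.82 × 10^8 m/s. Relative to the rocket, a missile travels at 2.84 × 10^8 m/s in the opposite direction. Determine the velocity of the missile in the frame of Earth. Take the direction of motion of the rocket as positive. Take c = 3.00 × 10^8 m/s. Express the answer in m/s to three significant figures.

-2.40 × 10^8 m/s

In units of c (dividing by 3.00 × 10^8 m/s): v = 0.607, u' = -0.947.
u = (u' + v)/(1 + u'v/c²):
u = (-0.947 + 0.607) / (1 + (-0.947)·0.607) = -0.3400/0.4257 = -0.7987
Converting back: u = -0.7987 × 3.00 × 10^8 m/s.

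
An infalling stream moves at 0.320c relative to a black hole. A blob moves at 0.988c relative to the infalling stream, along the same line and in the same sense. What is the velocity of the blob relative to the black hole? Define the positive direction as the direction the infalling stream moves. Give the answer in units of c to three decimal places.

0.994c

With v = 0.320 and u' = 0.988 (in units of c),
u = (u' + v)/(1 + u'v/c²):
u = (0.988 + 0.320) / (1 + 0.988·0.320) = 1.3080/1.3162 = 0.9938
(Galilean addition would give +1.308c, exceeding c.)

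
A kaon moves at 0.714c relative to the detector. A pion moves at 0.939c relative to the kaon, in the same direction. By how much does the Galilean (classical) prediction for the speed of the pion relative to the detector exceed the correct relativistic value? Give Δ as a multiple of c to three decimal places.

Galilean: u_cl = 0.939 + 0.714 = 1.6530.
Relativistic: u_rel = (0.939 + 0.714) / (1 + 0.939·0.714) = 1.6530/1.6704 = 0.9896.
Δ = 1.6530 − 0.9896 = 0.6634.
(The classical prediction exceeds c; the relativistic result does not.)

Δ = 0.663c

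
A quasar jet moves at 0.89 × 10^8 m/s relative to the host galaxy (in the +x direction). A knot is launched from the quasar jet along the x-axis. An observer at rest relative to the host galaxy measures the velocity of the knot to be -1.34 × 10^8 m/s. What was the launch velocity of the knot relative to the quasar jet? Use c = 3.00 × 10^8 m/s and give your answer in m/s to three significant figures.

-1.97 × 10^8 m/s

v = 0.297c, u = -0.447c.
Invert the composition law: u' = (u − v)/(1 − uv/c²).
u' = (-0.447 − 0.297) / (1 − (-0.447)(0.297)) = -0.7433/1.1325 = -0.6564.
u' = -0.6564 × 3.00 × 10^8 m/s.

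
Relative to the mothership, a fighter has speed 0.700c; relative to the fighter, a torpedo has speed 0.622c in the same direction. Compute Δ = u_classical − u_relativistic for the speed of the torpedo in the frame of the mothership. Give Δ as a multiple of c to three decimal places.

Δ = 0.401c

Galilean: u_cl = 0.622 + 0.700 = 1.3220.
Relativistic: u_rel = (0.622 + 0.700) / (1 + 0.622·0.700) = 1.3220/1.4354 = 0.9210.
Δ = 1.3220 − 0.9210 = 0.4010.
(The classical prediction exceeds c; the relativistic result does not.)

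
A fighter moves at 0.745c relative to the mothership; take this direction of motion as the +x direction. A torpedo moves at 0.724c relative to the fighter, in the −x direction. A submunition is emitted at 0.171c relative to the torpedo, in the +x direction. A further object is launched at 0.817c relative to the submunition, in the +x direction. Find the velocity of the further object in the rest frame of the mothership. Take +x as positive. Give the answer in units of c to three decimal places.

+0.878c

Apply u = (u' + v)/(1 + u'v/c²) successively, working outward toward the mothership.
Start: velocity of the fighter relative to the mothership = 0.7450c.
Compose with the torpedo (u' = -0.724 in the fighter frame): u_1 = (-0.724 + 0.745) / (1 + (-0.724)·0.745) = 0.0210/0.4606 = 0.0456.
Compose with the submunition (u' = 0.171 in the torpedo frame): u_2 = (0.171 + 0.046) / (1 + 0.171·0.046) = 0.2166/1.0078 = 0.2149.
Compose with the further object (u' = 0.817 in the submunition frame): u_3 = (0.817 + 0.215) / (1 + 0.817·0.215) = 1.0319/1.1756 = 0.8778.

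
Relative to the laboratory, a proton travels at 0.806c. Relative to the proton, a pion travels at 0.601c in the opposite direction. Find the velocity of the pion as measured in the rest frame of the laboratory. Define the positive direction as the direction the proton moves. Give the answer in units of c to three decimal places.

+0.398c

With v = 0.806 and u' = -0.601 (in units of c),
u = (u' + v)/(1 + u'v/c²):
u = (-0.601 + 0.806) / (1 + (-0.601)·0.806) = 0.2050/0.5156 = 0.3976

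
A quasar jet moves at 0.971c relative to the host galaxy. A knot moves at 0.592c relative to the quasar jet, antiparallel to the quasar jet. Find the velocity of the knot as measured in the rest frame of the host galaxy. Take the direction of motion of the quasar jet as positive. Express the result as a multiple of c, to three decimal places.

+0.891c

With v = 0.971 and u' = -0.592 (in units of c),
u = (u' + v)/(1 + u'v/c²):
u = (-0.592 + 0.971) / (1 + (-0.592)·0.971) = 0.3790/0.4252 = 0.8914
(Galilean addition would give +0.379c.)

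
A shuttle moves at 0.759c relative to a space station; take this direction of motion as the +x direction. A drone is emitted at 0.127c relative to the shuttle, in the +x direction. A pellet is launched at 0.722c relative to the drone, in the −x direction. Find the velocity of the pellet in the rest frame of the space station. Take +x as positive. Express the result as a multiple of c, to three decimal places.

+0.207c

Apply u = (u' + v)/(1 + u'v/c²) successively, working outward toward the space station.
Start: velocity of the shuttle relative to the space station = 0.7590c.
Compose with the drone (u' = 0.127 in the shuttle frame): u_1 = (0.127 + 0.759) / (1 + 0.127·0.759) = 0.8860/1.0964 = 0.8081.
Compose with the pellet (u' = -0.722 in the drone frame): u_2 = (-0.722 + 0.808) / (1 + (-0.722)·0.808) = 0.0861/0.4165 = 0.2067.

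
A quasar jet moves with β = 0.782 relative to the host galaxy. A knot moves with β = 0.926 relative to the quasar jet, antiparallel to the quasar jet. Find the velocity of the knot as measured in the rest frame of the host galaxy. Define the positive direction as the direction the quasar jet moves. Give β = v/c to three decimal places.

With v = 0.782 and u' = -0.926 (in units of c),
u = (u' + v)/(1 + u'v/c²):
u = (-0.926 + 0.782) / (1 + (-0.926)·0.782) = -0.1440/0.2759 = -0.5220
(Galilean addition would give -0.144c.)

β = -0.522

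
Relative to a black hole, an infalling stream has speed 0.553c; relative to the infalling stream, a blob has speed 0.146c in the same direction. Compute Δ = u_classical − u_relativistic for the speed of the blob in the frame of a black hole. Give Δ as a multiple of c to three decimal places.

Δ = 0.052c

Galilean: u_cl = 0.146 + 0.553 = 0.6990.
Relativistic: u_rel = (0.146 + 0.553) / (1 + 0.146·0.553) = 0.6990/1.0807 = 0.6468.
Δ = 0.6990 − 0.6468 = 0.0522.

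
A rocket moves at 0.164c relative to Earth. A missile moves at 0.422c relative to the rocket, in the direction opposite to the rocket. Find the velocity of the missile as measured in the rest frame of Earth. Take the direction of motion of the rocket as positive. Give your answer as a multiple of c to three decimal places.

With v = 0.164 and u' = -0.422 (in units of c),
u = (u' + v)/(1 + u'v/c²):
u = (-0.422 + 0.164) / (1 + (-0.422)·0.164) = -0.2580/0.9308 = -0.2772
(Galilean addition would give -0.258c.)

-0.277c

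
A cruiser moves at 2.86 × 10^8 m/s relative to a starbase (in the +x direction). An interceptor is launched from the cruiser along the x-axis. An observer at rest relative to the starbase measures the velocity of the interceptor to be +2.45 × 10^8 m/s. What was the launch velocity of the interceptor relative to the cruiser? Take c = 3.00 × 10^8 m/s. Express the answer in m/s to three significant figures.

-1.85 × 10^8 m/s

v = 0.953c, u = 0.817c.
Invert the composition law: u' = (u − v)/(1 − uv/c²).
u' = (0.817 − 0.953) / (1 − (0.817)(0.953)) = -0.1367/0.2214 = -0.6172.
u' = -0.6172 × 3.00 × 10^8 m/s.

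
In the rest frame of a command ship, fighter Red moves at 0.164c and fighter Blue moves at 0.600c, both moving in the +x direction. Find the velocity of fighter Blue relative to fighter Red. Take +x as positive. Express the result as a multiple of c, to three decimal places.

+0.484c

β_A = 0.164, β_B = 0.600.
Transform to A's frame with the inverse velocity-addition law: u' = (u − v)/(1 − uv/c²), taking u = β_B and v = β_A.
u' = (0.600 − 0.164) / (1 − (0.164)(0.600)) = 0.4360/0.9016 = 0.4836.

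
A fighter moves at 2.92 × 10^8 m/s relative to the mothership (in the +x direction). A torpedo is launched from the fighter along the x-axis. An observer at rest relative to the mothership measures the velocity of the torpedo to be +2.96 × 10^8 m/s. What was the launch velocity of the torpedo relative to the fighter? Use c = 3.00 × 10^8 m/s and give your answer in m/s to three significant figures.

+1.01 × 10^8 m/s

v = 0.973c, u = 0.987c.
Invert the composition law: u' = (u − v)/(1 − uv/c²).
u' = (0.987 − 0.973) / (1 − (0.987)(0.973)) = 0.0133/0.0396 = 0.3363.
u' = 0.3363 × 3.00 × 10^8 m/s.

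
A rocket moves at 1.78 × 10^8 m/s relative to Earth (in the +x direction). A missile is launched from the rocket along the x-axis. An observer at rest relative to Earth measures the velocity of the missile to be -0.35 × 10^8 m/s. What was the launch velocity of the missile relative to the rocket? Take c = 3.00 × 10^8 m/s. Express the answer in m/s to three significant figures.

-1.99 × 10^8 m/s

v = 0.593c, u = -0.117c.
Invert the composition law: u' = (u − v)/(1 − uv/c²).
u' = (-0.117 − 0.593) / (1 − (-0.117)(0.593)) = -0.7100/1.0692 = -0.6640.
u' = -0.6640 × 3.00 × 10^8 m/s.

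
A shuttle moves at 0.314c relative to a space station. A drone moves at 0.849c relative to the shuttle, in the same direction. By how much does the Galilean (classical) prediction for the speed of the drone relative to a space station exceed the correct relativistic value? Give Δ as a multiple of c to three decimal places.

Δ = 0.245c

Galilean: u_cl = 0.849 + 0.314 = 1.1630.
Relativistic: u_rel = (0.849 + 0.314) / (1 + 0.849·0.314) = 1.1630/1.2666 = 0.9182.
Δ = 1.1630 − 0.9182 = 0.2448.
(The classical prediction exceeds c; the relativistic result does not.)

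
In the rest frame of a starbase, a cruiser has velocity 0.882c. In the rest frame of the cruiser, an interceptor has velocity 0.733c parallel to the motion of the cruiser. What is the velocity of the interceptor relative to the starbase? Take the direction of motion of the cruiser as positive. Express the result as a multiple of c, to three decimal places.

With v = 0.882 and u' = 0.733 (in units of c),
u = (u' + v)/(1 + u'v/c²):
u = (0.733 + 0.882) / (1 + 0.733·0.882) = 1.6150/1.6465 = 0.9809
(Galilean addition would give +1.615c, exceeding c.)

0.981c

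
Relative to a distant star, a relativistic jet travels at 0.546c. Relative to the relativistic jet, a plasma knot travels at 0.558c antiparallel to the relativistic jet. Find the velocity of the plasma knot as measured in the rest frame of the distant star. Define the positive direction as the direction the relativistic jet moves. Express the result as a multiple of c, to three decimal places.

With v = 0.546 and u' = -0.558 (in units of c),
u = (u' + v)/(1 + u'v/c²):
u = (-0.558 + 0.546) / (1 + (-0.558)·0.546) = -0.0120/0.6953 = -0.0173
(Galilean addition would give -0.012c.)

-0.017c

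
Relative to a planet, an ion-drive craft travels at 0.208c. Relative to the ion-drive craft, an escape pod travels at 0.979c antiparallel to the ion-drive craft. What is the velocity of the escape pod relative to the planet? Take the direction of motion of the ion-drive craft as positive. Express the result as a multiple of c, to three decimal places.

With v = 0.208 and u' = -0.979 (in units of c),
u = (u' + v)/(1 + u'v/c²):
u = (-0.979 + 0.208) / (1 + (-0.979)·0.208) = -0.7710/0.7964 = -0.9681
(Galilean addition would give -0.771c.)

-0.968c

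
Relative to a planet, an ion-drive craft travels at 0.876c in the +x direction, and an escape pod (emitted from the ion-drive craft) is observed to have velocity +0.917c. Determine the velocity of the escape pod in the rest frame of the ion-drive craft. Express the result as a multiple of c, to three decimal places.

+0.208c

Invert the composition law: u' = (u − v)/(1 − uv/c²).
u' = (0.917 − 0.876) / (1 − (0.917)(0.876)) = 0.0410/0.1967 = 0.2084.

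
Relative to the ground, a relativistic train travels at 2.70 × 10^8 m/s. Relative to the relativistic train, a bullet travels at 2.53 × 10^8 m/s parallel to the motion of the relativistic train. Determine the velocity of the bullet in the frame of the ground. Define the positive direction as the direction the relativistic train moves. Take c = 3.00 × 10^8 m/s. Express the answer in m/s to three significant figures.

In units of c (dividing by 3.00 × 10^8 m/s): v = 0.900, u' = 0.843.
u = (u' + v)/(1 + u'v/c²):
u = (0.843 + 0.900) / (1 + 0.843·0.900) = 1.7433/1.7590 = 0.9911
(Galilean addition would give +1.743c, exceeding c.)
Converting back: u = 0.9911 × 3.00 × 10^8 m/s.

2.97 × 10^8 m/s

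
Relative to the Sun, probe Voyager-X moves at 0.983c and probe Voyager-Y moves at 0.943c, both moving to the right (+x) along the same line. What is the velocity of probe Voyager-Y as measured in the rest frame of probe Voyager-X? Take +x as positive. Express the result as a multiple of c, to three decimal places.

β_A = 0.983, β_B = 0.943.
Transform to A's frame with the inverse velocity-addition law: u' = (u − v)/(1 − uv/c²), taking u = β_B and v = β_A.
u' = (0.943 − 0.983) / (1 − (0.983)(0.943)) = -0.0400/0.0730 = -0.5477.

-0.548c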